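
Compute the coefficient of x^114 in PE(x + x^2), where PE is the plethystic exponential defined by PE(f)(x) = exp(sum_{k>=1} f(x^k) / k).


With f(x) = x + x^2, the exponent is sum_{k>=1} (x^k + x^(2k)) / k = -ln(1 - x) - ln(1 - x^2). Exponentiating:
PE(x + x^2) = 1 / ((1 - x)(1 - x^2)).
This is the generating function for partitions of n into parts of size 1 or 2. The number of 2's can be any j in 0..57, and the rest are 1's, so
[x^114] = floor(114/2) + 1 = 58.

58


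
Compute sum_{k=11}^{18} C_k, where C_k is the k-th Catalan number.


C_11 through C_18: 58786, 208012, 742900, 2674440, 9694845, 35357670, 129644790, 477638700
Sum = 58786 + 208012 + 742900 + 2674440 + 9694845 + 35357670 + 129644790 + 477638700
= 656020143

656020143


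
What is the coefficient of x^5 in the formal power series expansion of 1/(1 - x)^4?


The expansion 1/(1 - x)^r = sum_{k>=0} C(k + r - 1, r - 1) x^k follows from the multiset / negative-binomial theorem (or from repeated differentiation of the geometric series).
For r = 4 and k = 5:
C(8, 3) = 40320 / (6 * 120) = 56.

56


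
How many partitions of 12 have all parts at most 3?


Using the generating function (1-x)^(-1)(1-x^2)^(-1)(1-x^3)^(-1),
the coefficient of x^12 counts these restricted partitions.
Result = 19

19


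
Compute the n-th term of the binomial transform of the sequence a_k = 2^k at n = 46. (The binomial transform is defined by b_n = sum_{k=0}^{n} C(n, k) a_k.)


With a_k = 2^k, b_n = sum_{k=0}^{n} C(n, k) 2^k = (1 + 2)^n by the binomial theorem.
For n = 46: (1 + 2)^46 = 3^46 = 8862938119652501095929.

8862938119652501095929


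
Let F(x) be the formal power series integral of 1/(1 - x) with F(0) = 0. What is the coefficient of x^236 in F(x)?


1/(1 - x) = sum_{k>=0} x^k. Integrating termwise and using F(0) = 0 gives
F(x) = sum_{k>=0} x^(k+1) / (k+1) = sum_{m>=1} x^m / m = -ln(1 - x).
So the coefficient of x^236 is 1/236 = 1/236.

1/236


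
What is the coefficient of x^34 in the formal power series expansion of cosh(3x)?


The Maclaurin series is cosh(t) = sum_{m>=0} t^(2m) / (2m)!, so substituting t = 3x, only even powers of x are nonzero, with coefficient of x^(2m) equal to 3^(2m) / (2m)!.
For x^34 the coefficient is 3^34/34! = 16677181699666569/295232799039604140847618609643520000000 = 1162261467/20575281381334769320591360000000.

1162261467/20575281381334769320591360000000


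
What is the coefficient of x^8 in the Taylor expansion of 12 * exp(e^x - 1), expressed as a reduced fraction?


exp(e^x - 1) = sum_{k>=0} Bell_k x^k / k!, where Bell_k is the k-th Bell number.
So the coefficient of x^8 is 12 * Bell_8 / 8!.
Computing: Bell_8 = 4140 and 8! = 40320, giving
12 * 4140/40320 = 69/56.

69/56


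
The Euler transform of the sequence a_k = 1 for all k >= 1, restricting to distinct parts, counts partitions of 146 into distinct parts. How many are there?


Partitions of 146 into distinct parts can be computed via generating function.
Product (1+x)(1+x^2)(1+x^3)...
The coefficient of x^146 = 14694244

14694244


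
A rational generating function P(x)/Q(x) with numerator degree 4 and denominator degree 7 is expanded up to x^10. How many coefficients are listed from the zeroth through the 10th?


Expanding up to x^10 gives the coefficients for x^0, x^1, ..., x^10.
That is 10 + 1 = 11 coefficients in total.

11


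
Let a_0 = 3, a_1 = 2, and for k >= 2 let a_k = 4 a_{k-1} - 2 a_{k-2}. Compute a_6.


Iterating the recurrence forward:
a_0 = 3
a_1 = 2
a_2 = 4*2 - 2*3 = 2
a_3 = 4*2 - 2*2 = 4
a_4 = 4*4 - 2*2 = 12
a_5 = 4*12 - 2*4 = 40
a_6 = 4*40 - 2*12 = 136
So a_6 = 136.

136


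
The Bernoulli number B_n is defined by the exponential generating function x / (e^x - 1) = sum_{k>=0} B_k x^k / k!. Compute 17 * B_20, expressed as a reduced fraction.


Bernoulli numbers can also be computed recursively via B_0 = 1 and sum_{j=0}^{m} C(m+1, j) B_j = 0 for m >= 1. Odd-index Bernoulli numbers vanish for k >= 3.
Computing B_20 = -174611/330, so 17 * B_20 = 17 * -174611/330 = -2968387/330.

-2968387/330


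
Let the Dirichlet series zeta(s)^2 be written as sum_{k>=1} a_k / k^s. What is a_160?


The Dirichlet convolution of the constant function 1 with itself gives (1 * 1)(k) = sum_{d | k} 1 = d(k), the number of positive divisors of k.
Since zeta(s) = sum_{k>=1} 1/k^s, we have zeta(s)^2 = sum_{k>=1} d(k)/k^s, so a_k = d(k).
For k = 160: the divisors are 1, 2, 4, 5, 8, 10, 16, 20, 32, 40, 80, 160.
Count = 12.

12


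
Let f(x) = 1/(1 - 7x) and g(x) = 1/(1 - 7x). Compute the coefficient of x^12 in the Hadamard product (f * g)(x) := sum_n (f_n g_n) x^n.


f has coefficients f_k = 7^k and g has coefficients g_k = 7^k, so the Hadamard product has coefficient (f*g)_k = 7^k * 7^k = 49^k.
For k = 12: 49^12 = 191581231380566414401.

191581231380566414401


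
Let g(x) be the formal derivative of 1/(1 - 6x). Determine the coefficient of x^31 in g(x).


Differentiate termwise: d/dx sum_{k>=0} 6^k x^k = sum_{k>=1} k 6^k x^(k-1) = sum_{j>=0} (j+1) 6^(j+1) x^j.
Equivalently, d/dx [1/(1 - 6x)] = 6/(1 - 6x)^2.
For j = 31: 32 * 6^32 = 32 * 7958661109946400884391936 = 254677155518284828300541952.

254677155518284828300541952


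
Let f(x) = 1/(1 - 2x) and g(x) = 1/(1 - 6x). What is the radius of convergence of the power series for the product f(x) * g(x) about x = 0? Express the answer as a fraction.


The radius of 1/(1 - 2x) is 1/2 (nearest singularity at x = 1/2), and the radius of 1/(1 - 6x) is 1/6.
The product f(x)*g(x) = 1/((1 - 2x)(1 - 6x)) has singularities at both 1/2 and 1/6, so its radius of convergence is the distance to the nearest one:
min(1/2, 1/6) = 1/6.

1/6


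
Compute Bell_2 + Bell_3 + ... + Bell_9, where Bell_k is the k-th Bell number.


Recall Bell_k counts set partitions of a k-set (with Bell_0 = 1 by convention).
Bell_2 through Bell_9: 2, 5, 15, 52, 203, 877, 4140, 21147
Sum = 2 + 5 + 15 + 52 + 203 + 877 + 4140 + 21147 = 26441.

26441


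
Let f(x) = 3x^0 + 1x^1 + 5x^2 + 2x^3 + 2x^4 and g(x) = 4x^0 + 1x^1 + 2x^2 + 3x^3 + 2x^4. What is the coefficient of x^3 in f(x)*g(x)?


Cauchy product at x^3:
3*3 + 1*2 + 5*1 + 2*4
= 24

24


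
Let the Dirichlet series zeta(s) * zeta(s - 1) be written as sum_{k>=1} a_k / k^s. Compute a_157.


Convolution gives a_k = sum_{d | k} d * 1 = sum_{d | k} d = sigma(k), the sum of positive divisors of k.
For k = 157, the divisors are 1, 157, so
sigma(157) = 1 + 157 = 158.

158


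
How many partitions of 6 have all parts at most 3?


Using the generating function (1-x)^(-1)(1-x^2)^(-1)(1-x^3)^(-1),
the coefficient of x^6 counts these restricted partitions.
Result = 7

7


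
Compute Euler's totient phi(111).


phi(n) counts integers in [1, n] coprime to n. Using the multiplicative formula phi(n) = n * prod_{p | n} (1 - 1/p):
111 = 3 * 37, so
phi(111) = 111 * (1 - 1/3) * (1 - 1/37) = 72.

72


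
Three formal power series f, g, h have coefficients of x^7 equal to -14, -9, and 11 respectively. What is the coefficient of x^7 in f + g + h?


Series addition is componentwise:
-14 + -9 + 11
= -12

-12


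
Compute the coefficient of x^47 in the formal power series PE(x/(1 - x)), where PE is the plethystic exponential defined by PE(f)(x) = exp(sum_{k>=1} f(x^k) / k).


For f(x) = x/(1 - x) we have
sum_{k>=1} f(x^k) / k = sum_{k>=1} (1/k) * x^k / (1 - x^k) = sum_{k, m >= 1} x^(k m) / k,
which after exponentiating simplifies to
PE(x/(1 - x)) = prod_{k>=1} 1 / (1 - x^k).
This is the generating function for the partition function p(n), so the coefficient of x^47 is p(47).
Computing p(47) by dynamic programming over parts 1, 2, ..., 47: p(47) = 124754.

124754


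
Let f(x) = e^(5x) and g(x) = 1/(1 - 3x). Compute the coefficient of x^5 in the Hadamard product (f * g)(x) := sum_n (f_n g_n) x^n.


Expanding: f_k = 5^k/k! (from e^(5x)) and g_k = 3^k (from 1/(1 - 3x)). So the Hadamard coefficient (f * g)_k = 5^k 3^k / k! = (15)^k / k!.
For k = 5: 15^5/5! = 759375/120 = 50625/8.

50625/8


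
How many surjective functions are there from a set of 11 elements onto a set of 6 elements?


By inclusion-exclusion on which target elements are missed, the number of surjections from an n-set onto a k-set is
surj(n, k) = sum_{j=0}^{k} (-1)^j C(k, j) (k - j)^n.
Equivalently surj(n, k) = k! * S(n, k), where S(n, k) is the Stirling number of the second kind.
For n = 11, k = 6:
S(11, 6) = 179487, so
surj = 6! * 179487 = 720 * 179487 = 129230640.

129230640


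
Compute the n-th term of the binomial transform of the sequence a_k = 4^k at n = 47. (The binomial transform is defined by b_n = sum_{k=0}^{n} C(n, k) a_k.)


With a_k = 4^k, b_n = sum_{k=0}^{n} C(n, k) 4^k = (1 + 4)^n by the binomial theorem.
For n = 47: (1 + 4)^47 = 5^47 = 710542735760100185871124267578125.

710542735760100185871124267578125


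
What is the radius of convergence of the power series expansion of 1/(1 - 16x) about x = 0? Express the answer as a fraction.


Expanding 1/(1 - 16x) = sum_{k>=0} 16^k x^k, the series converges when |16x| < 1, i.e., |x| < 1/16.
So the radius of convergence is 1/16 = 1/16.

1/16


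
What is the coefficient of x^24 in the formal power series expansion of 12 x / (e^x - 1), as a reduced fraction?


The exponential generating function for Bernoulli numbers is
x / (e^x - 1) = sum_{k>=0} B_k x^k / k!.
So the coefficient of x^24 in 12 x / (e^x - 1) is 12 B_24 / 24!.
Computing: B_24 = -236364091/2730, 24! = 620448401733239439360000, giving
12 * -236364091/2730 / 620448401733239439360000 = -236364091/141152011394311972454400000.

-236364091/141152011394311972454400000


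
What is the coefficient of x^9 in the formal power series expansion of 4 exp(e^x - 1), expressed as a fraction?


exp(e^x - 1) is the exponential generating function for the Bell numbers Bell_k: exp(e^x - 1) = sum_{k>=0} Bell_k x^k / k!.
So the coefficient of x^9 in 4 exp(e^x - 1) is 4 Bell_9 / 9!.
Computing: Bell_9 = 21147 and 9! = 362880, giving
4 * 21147/362880 = 1007/4320.

1007/4320


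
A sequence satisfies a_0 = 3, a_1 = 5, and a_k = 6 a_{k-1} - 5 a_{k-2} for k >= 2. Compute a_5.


The characteristic equation is t^2 - 6 t + 5 = 0, with roots r_1 = 5 and r_2 = 1 (so c_1 = r_1 + r_2, c_2 = -r_1 r_2 as required).
One can use the closed form a_n = A r_1^n + B r_2^n, but direct iteration is more reliable:
a_0 = 3, a_1 = 5, a_2 = 15, a_3 = 65, a_4 = 315, a_5 = 1565.
So a_5 = 1565.

1565


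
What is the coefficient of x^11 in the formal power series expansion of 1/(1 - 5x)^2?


The general identity 1/(1 - c x)^r = sum_{k>=0} c^k C(k + r - 1, r - 1) x^k follows by substituting y = c x into 1/(1 - y)^r = sum_{k>=0} C(k + r - 1, r - 1) y^k.
For c = 5, r = 2, k = 11:
5^11 * C(12, 1) = 48828125 * 12 = 585937500.

585937500


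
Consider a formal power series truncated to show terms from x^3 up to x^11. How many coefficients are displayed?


From x^3 to x^11 inclusive, the count is 11 - 3 + 1 = 9.

9


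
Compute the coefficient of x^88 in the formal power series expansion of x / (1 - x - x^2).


Let f(x) = sum_{k>=0} a_k x^k. Multiplying f(x) * (1 - x - x^2) = x and matching coefficients gives a_0 = 0, a_1 = 1, and a_k = a_{k-1} + a_{k-2} for k >= 2. These are the Fibonacci numbers F_k.
Iterating from F_0 = 0, F_1 = 1:
F_0=0, F_1=1, F_2=1, F_3=2, F_4=3, F_5=5, F_6=8, F_7=13, F_8=21, F_9=34, ...
F_88 = 1100087778366101931.

1100087778366101931


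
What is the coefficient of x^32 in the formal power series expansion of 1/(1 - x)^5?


The negative binomial / multiset identity is
1/(1 - x)^r = sum_{k>=0} C(k + r - 1, r - 1) x^k.
Here r = 5 and k = 32, so the coefficient is
C(32 + 4, 4) = C(36, 4)
= 58905

58905


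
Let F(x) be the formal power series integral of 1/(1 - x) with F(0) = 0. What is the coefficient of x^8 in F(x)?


1/(1 - x) = sum_{k>=0} x^k. Integrating termwise and using F(0) = 0 gives
F(x) = sum_{k>=0} x^(k+1) / (k+1) = sum_{m>=1} x^m / m = -ln(1 - x).
So the coefficient of x^8 is 1/8 = 1/8.

1/8


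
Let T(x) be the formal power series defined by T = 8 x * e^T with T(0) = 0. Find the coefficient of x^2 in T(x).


Apply the Lagrange inversion formula: if T = 8 x * phi(T) with phi(t) = e^t, then
[x^n] T = 8^n * (1/n) [t^(n-1)] phi(t)^n = 8^n * (1/n) [t^(n-1)] e^(n t) = 8^n * (1/n) * n^(n-1) / (n-1)! = 8^n * n^(n-1) / n!.
When c = 1 this is the Cayley count of rooted labeled trees on n vertices, divided by n!.
For n = 2: 8^2 * 2^1 / 2! = 64 * 2/2 = 64.

64


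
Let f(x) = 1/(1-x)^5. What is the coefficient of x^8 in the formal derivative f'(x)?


Differentiate: d/dx [ 1/(1-x)^r ] = r / (1-x)^(r+1).
Here r = 5, so f'(x) = 5 / (1-x)^6.
The expansion of 1/(1-x)^(r+1) has coefficient of x^n equal to C(n+r, r).
So the coefficient of x^8 in f'(x) is
5 * C(13, 5) = 5 * 1287 = 6435

6435


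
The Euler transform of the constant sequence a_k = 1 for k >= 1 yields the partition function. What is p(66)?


The Euler transform converts the sequence a_k = 1 into the number of integer partitions.
Using the recurrence or dynamic programming:
p(66) = 2323520

2323520


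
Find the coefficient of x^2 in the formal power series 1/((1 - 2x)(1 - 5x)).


By partial fractions or Cauchy convolution:
The coefficient equals sum_{k=0}^{2} 2^k * 5^(2-k).
= 39

39


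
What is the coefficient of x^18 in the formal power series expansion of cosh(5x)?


The Maclaurin series is cosh(t) = sum_{m>=0} t^(2m) / (2m)!, so substituting t = 5x, only even powers of x are nonzero, with coefficient of x^(2m) equal to 5^(2m) / (2m)!.
For x^18 the coefficient is 5^18/18! = 3814697265625/6402373705728000 = 30517578125/51218989645824.

30517578125/51218989645824


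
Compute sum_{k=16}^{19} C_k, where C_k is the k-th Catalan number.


C_16 through C_19: 35357670, 129644790, 477638700, 1767263190
Sum = 35357670 + 129644790 + 477638700 + 1767263190
= 2409904350

2409904350


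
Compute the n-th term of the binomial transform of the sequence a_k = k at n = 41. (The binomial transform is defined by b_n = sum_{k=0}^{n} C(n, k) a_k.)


With a_k = k, b_n = sum_{k=0}^{n} C(n, k) k. Using k * C(n, k) = n * C(n-1, k-1) gives b_n = n * sum_{k>=1} C(n-1, k-1) = n * 2^(n-1).
For n = 41: 41 * 2^40 = 41 * 1099511627776 = 45079976738816.

45079976738816


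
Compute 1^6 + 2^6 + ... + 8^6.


This power sum has a closed form given by Faulhaber's formula
sum_{k=1}^{m} k^p = (1 / (p + 1)) * sum_{j=0}^{p} C(p + 1, j) B_j m^(p + 1 - j),
but for small m direct computation is fastest:
1 + 64 + 729 + 4096 + 15625 + 46656 + 117649 + 262144 = 446964.

446964


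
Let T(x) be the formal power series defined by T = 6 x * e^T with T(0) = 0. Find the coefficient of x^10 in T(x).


Apply the Lagrange inversion formula: if T = 6 x * phi(T) with phi(t) = e^t, then
[x^n] T = 6^n * (1/n) [t^(n-1)] phi(t)^n = 6^n * (1/n) [t^(n-1)] e^(n t) = 6^n * (1/n) * n^(n-1) / (n-1)! = 6^n * n^(n-1) / n!.
When c = 1 this is the Cayley count of rooted labeled trees on n vertices, divided by n!.
For n = 10: 6^10 * 10^9 / 10! = 60466176 * 1000000000/3628800 = 116640000000/7.

116640000000/7


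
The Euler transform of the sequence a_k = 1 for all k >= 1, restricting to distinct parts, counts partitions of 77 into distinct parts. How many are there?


Partitions of 77 into distinct parts can be computed via generating function.
Product (1+x)(1+x^2)(1+x^3)...
The coefficient of x^77 = 58499

58499


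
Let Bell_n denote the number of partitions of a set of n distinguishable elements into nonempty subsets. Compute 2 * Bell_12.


Bell_12 can be computed from the Bell triangle or from Dobinski's identity Bell_n = (1/e) * sum_{k>=0} k^n / k!.
Computing Bell_12 = 4213597.
Then 2 * 4213597 = 8427194.

8427194


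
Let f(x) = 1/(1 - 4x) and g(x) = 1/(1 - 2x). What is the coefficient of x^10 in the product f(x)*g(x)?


The coefficient of x^n in f*g is the Cauchy product: sum_{k=0}^{n} a^k * b^(n-k).
With a=4, b=2, n=10:
sum_{k=0}^{10} 4^k * 2^(10-k)
= 2096128

2096128


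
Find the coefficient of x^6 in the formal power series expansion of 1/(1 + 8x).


Write 1/(1 + c x) = 1/(1 - (-c) x) and apply the geometric-series identity
1/(1 - y) = sum_{k>=0} y^k to get 1/(1 + c x) = sum_{k>=0} (-c)^k x^k.
So the coefficient of x^k is (-c)^k = (-1)^k * c^k.
Here c = 8 and k = 6:
(-8)^6 = 1 * 262144 = 262144

262144


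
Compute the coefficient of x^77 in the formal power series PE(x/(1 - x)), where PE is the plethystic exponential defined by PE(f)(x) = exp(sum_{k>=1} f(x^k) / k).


For f(x) = x/(1 - x) we have
sum_{k>=1} f(x^k) / k = sum_{k>=1} (1/k) * x^k / (1 - x^k) = sum_{k, m >= 1} x^(k m) / k,
which after exponentiating simplifies to
PE(x/(1 - x)) = prod_{k>=1} 1 / (1 - x^k).
This is the generating function for the partition function p(n), so the coefficient of x^77 is p(77).
Computing p(77) by dynamic programming over parts 1, 2, ..., 77: p(77) = 10619863.

10619863


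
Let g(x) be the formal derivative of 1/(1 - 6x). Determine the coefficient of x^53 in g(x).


Differentiate termwise: d/dx sum_{k>=0} 6^k x^k = sum_{k>=1} k 6^k x^(k-1) = sum_{j>=0} (j+1) 6^(j+1) x^j.
Equivalently, d/dx [1/(1 - 6x)] = 6/(1 - 6x)^2.
For j = 53: 54 * 6^54 = 54 * 1047532535594334222593508922191671036215296 = 56566756922094048020049481798350235955625984.

56566756922094048020049481798350235955625984


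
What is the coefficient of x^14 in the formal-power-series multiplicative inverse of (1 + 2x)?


The inverse is 1/(1 + 2x). Apply the geometric identity 1/(1 - y) = sum_{k>=0} y^k with y = -2x:
1/(1 + 2x) = sum_{k>=0} (-2)^k x^k.
So the coefficient of x^14 is (-2)^14 = 16384.

16384


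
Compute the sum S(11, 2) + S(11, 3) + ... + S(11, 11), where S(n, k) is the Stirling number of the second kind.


By definition, S(n, k) counts partitions of an n-set into exactly k nonempty blocks.
Computing row n = 11 for k = 2..11:
S(11, k): 1023, 28501, 145750, 246730, 179487, 63987, 11880, 1155, 55, 1
Sum = 678569.

678569


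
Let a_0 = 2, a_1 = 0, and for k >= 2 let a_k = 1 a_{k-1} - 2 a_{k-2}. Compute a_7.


Iterating the recurrence forward:
a_0 = 2
a_1 = 0
a_2 = 1*0 - 2*2 = -4
a_3 = 1*-4 - 2*0 = -4
a_4 = 1*-4 - 2*-4 = 4
a_5 = 1*4 - 2*-4 = 12
a_6 = 1*12 - 2*4 = 4
a_7 = 1*4 - 2*12 = -20
So a_7 = -20.

-20


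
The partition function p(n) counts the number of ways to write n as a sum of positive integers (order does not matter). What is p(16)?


Using the generating function prod_{k>=1} 1/(1-x^k), we compute p(16).
By dynamic programming over parts 1 through 16:
p(16) = 231

231


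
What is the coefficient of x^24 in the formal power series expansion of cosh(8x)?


The Maclaurin series is cosh(t) = sum_{m>=0} t^(2m) / (2m)!, so substituting t = 8x, only even powers of x are nonzero, with coefficient of x^(2m) equal to 8^(2m) / (2m)!.
For x^24 the coefficient is 8^24/24! = 4722366482869645213696/620448401733239439360000 = 1125899906842624/147926426347074375.

1125899906842624/147926426347074375


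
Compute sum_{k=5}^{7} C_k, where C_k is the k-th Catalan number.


C_5 through C_7: 42, 132, 429
Sum = 42 + 132 + 429
= 603

603


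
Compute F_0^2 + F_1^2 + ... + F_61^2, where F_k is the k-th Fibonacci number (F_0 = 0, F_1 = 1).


There is a standard identity sum_{k=0}^{N} F_k^2 = F_N * F_{N+1} (proved inductively from the telescoping relation F_k^2 = F_k F_{k+1} - F_{k-1} F_k). Then
sum_{k=0}^{61} F_k^2 = F_61 F_62 - F_0 F_0.
Computing: F_61 = 2504730781961, F_62 = 4052739537881.
Sum = 2504730781961 * 4052739537881 = 10151021471800938910964641.

10151021471800938910964641


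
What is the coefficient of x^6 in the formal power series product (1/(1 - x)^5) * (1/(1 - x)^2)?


Combine the factors: (1/(1 - x)^5) * (1/(1 - x)^2) = 1/(1 - x)^7.
Then use 1/(1 - x)^r = sum_{k>=0} C(k + r - 1, r - 1) x^k with r = 7 and k = 6:
C(12, 6) = 924.

924


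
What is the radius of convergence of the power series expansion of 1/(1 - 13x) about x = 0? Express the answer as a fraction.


Expanding 1/(1 - 13x) = sum_{k>=0} 13^k x^k, the series converges when |13x| < 1, i.e., |x| < 1/13.
So the radius of convergence is 1/13 = 1/13.

1/13


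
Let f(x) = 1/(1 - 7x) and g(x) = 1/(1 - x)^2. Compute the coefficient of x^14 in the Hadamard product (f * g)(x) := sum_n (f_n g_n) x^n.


f has coefficients f_k = 7^k. For g = 1/(1 - x)^2 the coefficient is g_k = C(k + 1, 1) = k + 1. The Hadamard coefficient is (f * g)_k = 7^k * (k + 1).
For k = 14: 7^14 * 15 = 678223072849 * 15 = 10173346092735.

10173346092735


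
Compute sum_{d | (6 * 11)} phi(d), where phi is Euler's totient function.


First, 6 * 11 = 66. One classical identity is sum_{d | n} phi(d) = n (each k in [1, n] has a unique gcd with n, and among the k's with gcd(k, n) = n/d there are phi(d) of them). So the sum equals 66. We also verify directly:
Divisors of 66: 1, 2, 3, 6, 11, 22, 33, 66.
phi values: 1, 1, 2, 2, 10, 10, 20, 20.
Sum = 66.

66


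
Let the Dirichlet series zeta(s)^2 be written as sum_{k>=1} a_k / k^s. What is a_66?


The Dirichlet convolution of the constant function 1 with itself gives (1 * 1)(k) = sum_{d | k} 1 = d(k), the number of positive divisors of k.
Since zeta(s) = sum_{k>=1} 1/k^s, we have zeta(s)^2 = sum_{k>=1} d(k)/k^s, so a_k = d(k).
For k = 66: the divisors are 1, 2, 3, 6, 11, 22, 33, 66.
Count = 8.

8


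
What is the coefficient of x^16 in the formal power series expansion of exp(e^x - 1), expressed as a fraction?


exp(e^x - 1) is the exponential generating function for the Bell numbers Bell_k: exp(e^x - 1) = sum_{k>=0} Bell_k x^k / k!.
So the coefficient of x^16 in exp(e^x - 1) is Bell_16 / 16!.
Computing: Bell_16 = 10480142147 and 16! = 20922789888000, giving
10480142147/20922789888000 = 10480142147/20922789888000.

10480142147/20922789888000


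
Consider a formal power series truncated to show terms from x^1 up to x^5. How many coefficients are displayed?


From x^1 to x^5 inclusive, the count is 5 - 1 + 1 = 5.

5


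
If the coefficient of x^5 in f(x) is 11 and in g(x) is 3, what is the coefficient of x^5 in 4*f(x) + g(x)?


Scalar multiplication scales coefficients: 4 * 11 = 44.
Then add the g coefficient: 44 + 3
= 47

47


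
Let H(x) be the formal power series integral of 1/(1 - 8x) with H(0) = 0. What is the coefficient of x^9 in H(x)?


1/(1 - 8x) = sum_{k>=0} 8^k x^k. Integrating termwise with H(0) = 0:
H(x) = sum_{k>=0} 8^k x^(k+1) / (k+1) = sum_{m>=1} 8^(m-1) x^m / m.
For m = 9: 8^8/9 = 16777216/9 = 16777216/9.

16777216/9


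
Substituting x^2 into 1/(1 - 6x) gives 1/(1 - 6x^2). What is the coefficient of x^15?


Since 1/(1 - 6x^2) only has even powers of x,
the coefficient of x^15 (odd) is 0.

0


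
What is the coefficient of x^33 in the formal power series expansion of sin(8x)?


The Maclaurin series is sin(t) = sum_{k>=0} (-1)^k t^(2k+1) / (2k+1)!, so substituting t = 8x, only odd powers of x are nonzero, with coefficient of x^(2k+1) equal to (-1)^k 8^(2k+1) / (2k+1)!.
Write 33 = 2*16 + 1, giving the coefficient (-1)^16 * 8^33 / 33! = 633825300114114700748351602688/8683317618811886495518194401280000000 = 295147905179352825856/4043484860477916195764296875.

295147905179352825856/4043484860477916195764296875


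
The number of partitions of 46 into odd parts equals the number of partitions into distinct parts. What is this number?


Computing partitions of 46 into odd parts (1, 3, 5, ...):
Using the generating function prod_{k>=0} 1/(1-x^(2k+1)),
the count is 2304

2304


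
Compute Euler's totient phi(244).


phi(n) counts integers in [1, n] coprime to n. Using the multiplicative formula phi(n) = n * prod_{p | n} (1 - 1/p):
244 = 2^2 * 61, so
phi(244) = 244 * (1 - 1/2) * (1 - 1/61) = 120.

120


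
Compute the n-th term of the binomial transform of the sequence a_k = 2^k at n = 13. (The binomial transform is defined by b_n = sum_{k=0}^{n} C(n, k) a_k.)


With a_k = 2^k, b_n = sum_{k=0}^{n} C(n, k) 2^k = (1 + 2)^n by the binomial theorem.
For n = 13: (1 + 2)^13 = 3^13 = 1594323.

1594323


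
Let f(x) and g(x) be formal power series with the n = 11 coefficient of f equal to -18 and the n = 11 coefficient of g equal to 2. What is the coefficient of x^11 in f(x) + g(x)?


Addition of formal power series is termwise.
The coefficient of x^11 in f + g = -18 + 2
= -16

-16


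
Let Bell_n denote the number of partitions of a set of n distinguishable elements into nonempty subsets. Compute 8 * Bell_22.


Bell_22 can be computed from the Bell triangle or from Dobinski's identity Bell_n = (1/e) * sum_{k>=0} k^n / k!.
Computing Bell_22 = 4506715738447323.
Then 8 * 4506715738447323 = 36053725907578584.

36053725907578584


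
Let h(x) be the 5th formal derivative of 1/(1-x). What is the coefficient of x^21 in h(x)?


Differentiating 5 times: d^5/dx^5 [1/(1-x)] = 5!/(1-x)^6.
The expansion 1/(1-x)^6 = sum_{k>=0} C(k+5, 5) x^k, so the coefficient of x^n in 5!/(1-x)^6 is 5! * C(n+5, 5).
For n = 21: 120 * C(26, 5) = 120 * 65780 = 7893600

7893600


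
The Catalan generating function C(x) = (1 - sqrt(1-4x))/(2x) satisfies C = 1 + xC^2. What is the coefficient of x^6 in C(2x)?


Substituting x -> 2x scales the n-th coefficient by 2^n, so [x^6] C(2x) = 2^6 * C_6.
C_6 = C(2*6, 6)/(7) = 924/7 = 132.
So 2^6 * 132 = 64 * 132 = 8448.

8448


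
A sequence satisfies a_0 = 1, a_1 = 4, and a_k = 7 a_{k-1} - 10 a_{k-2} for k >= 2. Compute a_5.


The characteristic equation is t^2 - 7 t + 10 = 0, with roots r_1 = 5 and r_2 = 2 (so c_1 = r_1 + r_2, c_2 = -r_1 r_2 as required).
One can use the closed form a_n = A r_1^n + B r_2^n, but direct iteration is more reliable:
a_0 = 1, a_1 = 4, a_2 = 18, a_3 = 86, a_4 = 422, a_5 = 2094.
So a_5 = 2094.

2094


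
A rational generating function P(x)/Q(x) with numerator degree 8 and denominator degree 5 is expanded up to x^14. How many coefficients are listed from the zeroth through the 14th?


Expanding up to x^14 gives the coefficients for x^0, x^1, ..., x^14.
That is 14 + 1 = 15 coefficients in total.

15


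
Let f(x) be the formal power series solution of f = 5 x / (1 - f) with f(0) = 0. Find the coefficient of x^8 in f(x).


Apply Lagrange inversion: f = 5 x * phi(f) with phi(t) = 1/(1 - t), so
[x^n] f = 5^n * (1/n) [t^(n-1)] phi(t)^n = 5^n * (1/n) [t^(n-1)] (1 - t)^(-n) = 5^n * (1/n) C(2n - 2, n - 1) = 5^n * C_{n-1}.
For n = 8: C_7 = C(14, 7) / 8 = 3432/8 = 429.
With the 5^8 = 390625 factor, the coefficient is 390625 * 429 = 167578125.

167578125


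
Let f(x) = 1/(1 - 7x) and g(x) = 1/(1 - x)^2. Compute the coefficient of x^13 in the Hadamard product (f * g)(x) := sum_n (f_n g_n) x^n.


f has coefficients f_k = 7^k. For g = 1/(1 - x)^2 the coefficient is g_k = C(k + 1, 1) = k + 1. The Hadamard coefficient is (f * g)_k = 7^k * (k + 1).
For k = 13: 7^13 * 14 = 96889010407 * 14 = 1356446145698.

1356446145698


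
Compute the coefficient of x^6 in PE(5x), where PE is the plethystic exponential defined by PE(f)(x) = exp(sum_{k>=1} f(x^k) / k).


With f(x) = 5x, the exponent is sum_{k>=1} 5 x^k / k = 5 * (-ln(1 - x)). Exponentiating:
PE(5x) = exp(-5 ln(1 - x)) = 1/(1 - x)^5.
By the negative binomial expansion, [x^n] 1/(1 - x)^5 = C(n + 4, 4).
For n = 6: C(10, 4) = 210.

210


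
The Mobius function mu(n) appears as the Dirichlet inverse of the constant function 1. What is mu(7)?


7 = 7 (all distinct primes).
mu(7) = (-1)^1 = -1

-1


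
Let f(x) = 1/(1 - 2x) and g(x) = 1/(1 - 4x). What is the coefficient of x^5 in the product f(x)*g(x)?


The coefficient of x^n in f*g is the Cauchy product: sum_{k=0}^{n} a^k * b^(n-k).
With a=2, b=4, n=5:
sum_{k=0}^{5} 2^k * 4^(5-k)
= 2016

2016


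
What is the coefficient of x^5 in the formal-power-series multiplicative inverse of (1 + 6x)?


The inverse is 1/(1 + 6x). Apply the geometric identity 1/(1 - y) = sum_{k>=0} y^k with y = -6x:
1/(1 + 6x) = sum_{k>=0} (-6)^k x^k.
So the coefficient of x^5 is (-6)^5 = -7776.

-7776


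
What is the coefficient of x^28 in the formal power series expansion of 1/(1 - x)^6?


The negative binomial / multiset identity is
1/(1 - x)^r = sum_{k>=0} C(k + r - 1, r - 1) x^k.
Here r = 6 and k = 28, so the coefficient is
C(28 + 5, 5) = C(33, 5)
= 237336

237336


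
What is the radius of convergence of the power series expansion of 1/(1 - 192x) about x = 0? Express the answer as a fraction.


Expanding 1/(1 - 192x) = sum_{k>=0} 192^k x^k, the series converges when |192x| < 1, i.e., |x| < 1/192.
So the radius of convergence is 1/192 = 1/192.

1/192


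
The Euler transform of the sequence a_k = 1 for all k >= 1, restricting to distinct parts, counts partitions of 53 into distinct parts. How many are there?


Partitions of 53 into distinct parts can be computed via generating function.
Product (1+x)(1+x^2)(1+x^3)...
The coefficient of x^53 = 5120

5120


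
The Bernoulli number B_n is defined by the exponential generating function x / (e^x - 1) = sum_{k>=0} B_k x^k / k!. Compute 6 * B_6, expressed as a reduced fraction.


Bernoulli numbers can also be computed recursively via B_0 = 1 and sum_{j=0}^{m} C(m+1, j) B_j = 0 for m >= 1. Odd-index Bernoulli numbers vanish for k >= 3.
Computing B_6 = 1/42, so 6 * B_6 = 6 * 1/42 = 1/7.

1/7


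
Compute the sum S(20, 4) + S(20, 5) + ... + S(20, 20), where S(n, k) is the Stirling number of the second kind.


By definition, S(n, k) counts partitions of an n-set into exactly k nonempty blocks.
Computing row n = 20 for k = 4..20:
S(20, k): 45232115901, 749206090500, 4306078895384, 11143554045652, 15170932662679, 12011282644725, 5917584964655, 1900842429486, 411016633391, 61068660380, 6302524580, 452329200, 22350954, 741285, 15675, 190, 1
Sum = 51723577104638.

51723577104638


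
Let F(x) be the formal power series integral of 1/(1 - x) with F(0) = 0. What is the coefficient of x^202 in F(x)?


1/(1 - x) = sum_{k>=0} x^k. Integrating termwise and using F(0) = 0 gives
F(x) = sum_{k>=0} x^(k+1) / (k+1) = sum_{m>=1} x^m / m = -ln(1 - x).
So the coefficient of x^202 is 1/202 = 1/202.

1/202


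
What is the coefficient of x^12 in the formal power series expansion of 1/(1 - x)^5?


The expansion 1/(1 - x)^r = sum_{k>=0} C(k + r - 1, r - 1) x^k follows from the multiset / negative-binomial theorem (or from repeated differentiation of the geometric series).
For r = 5 and k = 12:
C(16, 4) = 20922789888000 / (24 * 479001600) = 1820.

1820


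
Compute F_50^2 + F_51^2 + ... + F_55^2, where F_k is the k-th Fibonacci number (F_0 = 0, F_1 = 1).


There is a standard identity sum_{k=0}^{N} F_k^2 = F_N * F_{N+1} (proved inductively from the telescoping relation F_k^2 = F_k F_{k+1} - F_{k-1} F_k). Then
sum_{k=50}^{55} F_k^2 = F_55 F_56 - F_49 F_50.
Computing: F_55 = 139583862445, F_56 = 225851433717, F_49 = 7778742049, F_50 = 12586269025.
Sum = 139583862445 * 225851433717 - 7778742049 * 12586269025 = 31427310116854969325840.

31427310116854969325840


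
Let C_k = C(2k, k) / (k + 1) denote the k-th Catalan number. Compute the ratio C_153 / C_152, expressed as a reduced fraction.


Using C_k = (2k)! / (k! (k+1)!), the ratio C_{k+1}/C_k simplifies to
C_{k+1}/C_k = [(2k+2)! / ((k+1)! (k+2)!)] * [k! (k+1)! / (2k)!]
 = (2k+2)(2k+1) / ((k+1)(k+2)) = 2(2k+1) / (k+2).
For k = 152: 2(2*152 + 1) / (152 + 2) = 610/154 = 305/77.

305/77


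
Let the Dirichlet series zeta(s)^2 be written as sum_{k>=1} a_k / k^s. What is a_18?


The Dirichlet convolution of the constant function 1 with itself gives (1 * 1)(k) = sum_{d | k} 1 = d(k), the number of positive divisors of k.
Since zeta(s) = sum_{k>=1} 1/k^s, we have zeta(s)^2 = sum_{k>=1} d(k)/k^s, so a_k = d(k).
For k = 18: the divisors are 1, 2, 3, 6, 9, 18.
Count = 6.

6


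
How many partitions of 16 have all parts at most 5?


Using the generating function (1-x)^(-1)(1-x^2)^(-1)...(1-x^5)^(-1),
the coefficient of x^16 counts these restricted partitions.
Result = 101

101


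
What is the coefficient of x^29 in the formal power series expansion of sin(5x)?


The Maclaurin series is sin(t) = sum_{k>=0} (-1)^k t^(2k+1) / (2k+1)!, so substituting t = 5x, only odd powers of x are nonzero, with coefficient of x^(2k+1) equal to (-1)^k 5^(2k+1) / (2k+1)!.
Write 29 = 2*14 + 1, giving the coefficient (-1)^14 * 5^29 / 29! = 186264514923095703125/8841761993739701954543616000000 = 11920928955078125/565872767599340925090791424.

11920928955078125/565872767599340925090791424


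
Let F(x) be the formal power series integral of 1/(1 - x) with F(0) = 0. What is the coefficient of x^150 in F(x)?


1/(1 - x) = sum_{k>=0} x^k. Integrating termwise and using F(0) = 0 gives
F(x) = sum_{k>=0} x^(k+1) / (k+1) = sum_{m>=1} x^m / m = -ln(1 - x).
So the coefficient of x^150 is 1/150 = 1/150.

1/150


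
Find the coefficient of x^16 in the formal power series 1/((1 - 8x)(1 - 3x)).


By partial fractions or Cauchy convolution:
The coefficient equals sum_{k=0}^{16} 8^k * 3^(16-k).
= 450359936909017

450359936909017


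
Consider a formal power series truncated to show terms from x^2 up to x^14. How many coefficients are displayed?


From x^2 to x^14 inclusive, the count is 14 - 2 + 1 = 13.

13


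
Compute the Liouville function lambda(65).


The Liouville function is lambda(k) = (-1)^Omega(k), where Omega(k) counts the prime factors of k with multiplicity.
Factoring: 65 = 5 * 13, so Omega(65) = 2.
lambda(65) = (-1)^2 = 1.

1


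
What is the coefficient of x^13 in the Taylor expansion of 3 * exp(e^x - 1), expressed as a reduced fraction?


exp(e^x - 1) = sum_{k>=0} Bell_k x^k / k!, where Bell_k is the k-th Bell number.
So the coefficient of x^13 is 3 * Bell_13 / 13!.
Computing: Bell_13 = 27644437 and 13! = 6227020800, giving
3 * 27644437/6227020800 = 27644437/2075673600.

27644437/2075673600


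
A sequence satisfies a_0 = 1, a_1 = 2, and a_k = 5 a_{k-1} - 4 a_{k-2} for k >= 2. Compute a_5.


The characteristic equation is t^2 - 5 t + 4 = 0, with roots r_1 = 4 and r_2 = 1 (so c_1 = r_1 + r_2, c_2 = -r_1 r_2 as required).
One can use the closed form a_n = A r_1^n + B r_2^n, but direct iteration is more reliable:
a_0 = 1, a_1 = 2, a_2 = 6, a_3 = 22, a_4 = 86, a_5 = 342.
So a_5 = 342.

342


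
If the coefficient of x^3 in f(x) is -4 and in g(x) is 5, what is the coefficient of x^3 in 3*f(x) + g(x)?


Scalar multiplication scales coefficients: 3 * -4 = -12.
Then add the g coefficient: -12 + 5
= -7

-7


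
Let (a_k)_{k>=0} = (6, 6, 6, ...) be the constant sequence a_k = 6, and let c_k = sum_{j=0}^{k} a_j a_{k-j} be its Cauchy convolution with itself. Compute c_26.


Since a_j = 6 for all j >= 0, the convolution sum becomes
c_k = sum_{j=0}^{k} 6 * 6 = 36 * (k + 1).
Equivalently, the generating function of (a_k) is 6/(1 - x) and its square is 36/(1 - x)^2 = sum_{k>=0} 36(k + 1) x^k.
For k = 26: 36 * 27 = 972.

972


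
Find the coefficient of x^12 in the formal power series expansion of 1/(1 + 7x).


Write 1/(1 + c x) = 1/(1 - (-c) x) and apply the geometric-series identity
1/(1 - y) = sum_{k>=0} y^k to get 1/(1 + c x) = sum_{k>=0} (-c)^k x^k.
So the coefficient of x^k is (-c)^k = (-1)^k * c^k.
Here c = 7 and k = 12:
(-7)^12 = 1 * 13841287201 = 13841287201

13841287201


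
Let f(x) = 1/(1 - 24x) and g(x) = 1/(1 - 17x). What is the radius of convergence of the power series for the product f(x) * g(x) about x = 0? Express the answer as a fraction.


The radius of 1/(1 - 24x) is 1/24 (nearest singularity at x = 1/24), and the radius of 1/(1 - 17x) is 1/17.
The product f(x)*g(x) = 1/((1 - 24x)(1 - 17x)) has singularities at both 1/24 and 1/17, so its radius of convergence is the distance to the nearest one:
min(1/24, 1/17) = 1/24.

1/24


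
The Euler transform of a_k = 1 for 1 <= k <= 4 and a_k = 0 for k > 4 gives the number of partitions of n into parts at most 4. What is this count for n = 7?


Partitions of 7 into parts at most 4:
Using generating function (1-x)^(-1)(1-x^2)^(-1)...(1-x^4)^(-1),
the coefficient of x^7 = 11

11


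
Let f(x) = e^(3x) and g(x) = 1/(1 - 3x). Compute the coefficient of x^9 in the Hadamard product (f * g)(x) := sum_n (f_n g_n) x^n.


Expanding: f_k = 3^k/k! (from e^(3x)) and g_k = 3^k (from 1/(1 - 3x)). So the Hadamard coefficient (f * g)_k = 3^k 3^k / k! = (9)^k / k!.
For k = 9: 9^9/9! = 387420489/362880 = 4782969/4480.

4782969/4480


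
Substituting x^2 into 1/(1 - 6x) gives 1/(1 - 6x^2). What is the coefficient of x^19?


Since 1/(1 - 6x^2) only has even powers of x,
the coefficient of x^19 (odd) is 0.

0


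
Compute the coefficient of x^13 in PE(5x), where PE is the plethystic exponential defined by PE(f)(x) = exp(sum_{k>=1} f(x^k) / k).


With f(x) = 5x, the exponent is sum_{k>=1} 5 x^k / k = 5 * (-ln(1 - x)). Exponentiating:
PE(5x) = exp(-5 ln(1 - x)) = 1/(1 - x)^5.
By the negative binomial expansion, [x^n] 1/(1 - x)^5 = C(n + 4, 4).
For n = 13: C(17, 4) = 2380.

2380


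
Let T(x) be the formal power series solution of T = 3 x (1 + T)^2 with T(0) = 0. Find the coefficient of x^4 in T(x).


Apply the Lagrange inversion formula: if T = 3 x * phi(T) with phi(t) = (1 + t)^2, then [x^n] T = 3^n * (1/n) [t^(n-1)] phi(t)^n = 3^n * (1/n) [t^(n-1)] (1 + t)^(2n) = 3^n * (1/n) C(2n, n-1).
Using the identity C(2n, n-1) = C(2n, n) * n / (n+1), the unscaled factor equals C(2n, n) / (n+1) = C_n, the n-th Catalan number.
For n = 4: C_4 = C(8, 4) / 5 = 70/5 = 14.
With the 3^4 = 81 factor, the coefficient is 81 * 14 = 1134.

1134


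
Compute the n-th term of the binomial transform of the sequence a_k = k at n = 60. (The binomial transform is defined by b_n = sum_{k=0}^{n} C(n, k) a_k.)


With a_k = k, b_n = sum_{k=0}^{n} C(n, k) k. Using k * C(n, k) = n * C(n-1, k-1) gives b_n = n * sum_{k>=1} C(n-1, k-1) = n * 2^(n-1).
For n = 60: 60 * 2^59 = 60 * 576460752303423488 = 34587645138205409280.

34587645138205409280


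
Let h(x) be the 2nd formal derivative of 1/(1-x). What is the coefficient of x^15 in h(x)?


Differentiating 2 times: d^2/dx^2 [1/(1-x)] = 2!/(1-x)^3.
The expansion 1/(1-x)^3 = sum_{k>=0} C(k+2, 2) x^k, so the coefficient of x^n in 2!/(1-x)^3 is 2! * C(n+2, 2).
For n = 15: 2 * C(17, 2) = 2 * 136 = 272

272


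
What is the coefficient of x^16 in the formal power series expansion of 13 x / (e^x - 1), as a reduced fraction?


The exponential generating function for Bernoulli numbers is
x / (e^x - 1) = sum_{k>=0} B_k x^k / k!.
So the coefficient of x^16 in 13 x / (e^x - 1) is 13 B_16 / 16!.
Computing: B_16 = -3617/510, 16! = 20922789888000, giving
13 * -3617/510 / 20922789888000 = -3617/820817141760000.

-3617/820817141760000


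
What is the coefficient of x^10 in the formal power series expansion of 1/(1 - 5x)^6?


The general identity 1/(1 - c x)^r = sum_{k>=0} c^k C(k + r - 1, r - 1) x^k follows by substituting y = c x into 1/(1 - y)^r = sum_{k>=0} C(k + r - 1, r - 1) y^k.
For c = 5, r = 6, k = 10:
5^10 * C(15, 5) = 9765625 * 3003 = 29326171875.

29326171875


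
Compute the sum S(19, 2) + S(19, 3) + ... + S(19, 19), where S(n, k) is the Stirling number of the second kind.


By definition, S(n, k) counts partitions of an n-set into exactly k nonempty blocks.
Computing row n = 19 for k = 2..19:
S(19, k): 262143, 193448101, 11259666950, 147589284710, 693081601779, 1492924634839, 1709751003480, 1144614626805, 477297033785, 129413217791, 23466951300, 2892439160, 243577530, 13916778, 527136, 12597, 171, 1
Sum = 5832742205056.

5832742205056


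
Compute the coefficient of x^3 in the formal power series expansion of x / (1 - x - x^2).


Let f(x) = sum_{k>=0} a_k x^k. Multiplying f(x) * (1 - x - x^2) = x and matching coefficients gives a_0 = 0, a_1 = 1, and a_k = a_{k-1} + a_{k-2} for k >= 2. These are the Fibonacci numbers F_k.
Iterating from F_0 = 0, F_1 = 1:
F_0=0, F_1=1, F_2=1, F_3=2
F_3 = 2.

2


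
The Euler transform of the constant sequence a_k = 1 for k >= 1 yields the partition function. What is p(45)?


The Euler transform converts the sequence a_k = 1 into the number of integer partitions.
Using the recurrence or dynamic programming:
p(45) = 89134

89134
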